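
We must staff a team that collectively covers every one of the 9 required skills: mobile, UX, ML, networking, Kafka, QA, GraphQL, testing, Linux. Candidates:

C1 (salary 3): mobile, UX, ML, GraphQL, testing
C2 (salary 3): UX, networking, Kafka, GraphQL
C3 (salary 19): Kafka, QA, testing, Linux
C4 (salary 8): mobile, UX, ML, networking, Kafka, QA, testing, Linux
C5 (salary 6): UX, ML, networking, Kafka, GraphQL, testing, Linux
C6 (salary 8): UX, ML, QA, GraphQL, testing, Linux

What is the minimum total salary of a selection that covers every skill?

11

C1, C4 cover every skill at salary 3 + 8 = 11.
Any cover uses at least 2 candidates; among all covering selections none totals below 11.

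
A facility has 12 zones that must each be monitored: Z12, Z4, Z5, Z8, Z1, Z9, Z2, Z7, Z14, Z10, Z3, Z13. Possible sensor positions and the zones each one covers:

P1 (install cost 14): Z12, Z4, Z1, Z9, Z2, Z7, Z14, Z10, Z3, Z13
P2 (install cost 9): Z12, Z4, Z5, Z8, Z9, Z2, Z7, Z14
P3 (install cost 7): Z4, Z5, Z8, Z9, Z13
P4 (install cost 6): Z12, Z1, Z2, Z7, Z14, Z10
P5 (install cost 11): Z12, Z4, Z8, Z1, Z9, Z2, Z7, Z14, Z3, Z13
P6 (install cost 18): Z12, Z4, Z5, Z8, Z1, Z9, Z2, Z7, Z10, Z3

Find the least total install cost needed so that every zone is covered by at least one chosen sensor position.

P1, P3 cover every zone at install cost 14 + 7 = 21.
Any cover uses at least 2 sensor positions; among all covering selections none totals below 21.
Greedy by coverage-per-install cost would pick P4, P3, P5 for 24 — worse than the optimum 21.

21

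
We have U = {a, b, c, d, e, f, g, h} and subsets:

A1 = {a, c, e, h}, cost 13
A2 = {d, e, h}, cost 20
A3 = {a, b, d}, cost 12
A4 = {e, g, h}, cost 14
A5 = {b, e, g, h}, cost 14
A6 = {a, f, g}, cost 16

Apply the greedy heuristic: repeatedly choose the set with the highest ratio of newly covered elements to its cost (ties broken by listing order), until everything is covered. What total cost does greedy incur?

41

Pick 1: A1 adds 4 new (a, c, e, h) at cost 13 (ratio 4/13).
Pick 2: A3 adds 2 new (b, d) at cost 12 (ratio 2/12).
Pick 3: A6 adds 2 new (f, g) at cost 16 (ratio 2/16).
Greedy total cost: 13 + 12 + 16 = 41.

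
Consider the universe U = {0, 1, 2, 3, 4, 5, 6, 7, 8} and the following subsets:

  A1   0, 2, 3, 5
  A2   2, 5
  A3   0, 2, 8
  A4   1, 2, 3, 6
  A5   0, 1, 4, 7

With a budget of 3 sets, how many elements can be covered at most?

Choosing A1, A3, A5 covers {0, 1, 2, 3, 4, 5, 7, 8} — 8 elements.
No choice of 3 sets does better; here 6 is left uncovered.

8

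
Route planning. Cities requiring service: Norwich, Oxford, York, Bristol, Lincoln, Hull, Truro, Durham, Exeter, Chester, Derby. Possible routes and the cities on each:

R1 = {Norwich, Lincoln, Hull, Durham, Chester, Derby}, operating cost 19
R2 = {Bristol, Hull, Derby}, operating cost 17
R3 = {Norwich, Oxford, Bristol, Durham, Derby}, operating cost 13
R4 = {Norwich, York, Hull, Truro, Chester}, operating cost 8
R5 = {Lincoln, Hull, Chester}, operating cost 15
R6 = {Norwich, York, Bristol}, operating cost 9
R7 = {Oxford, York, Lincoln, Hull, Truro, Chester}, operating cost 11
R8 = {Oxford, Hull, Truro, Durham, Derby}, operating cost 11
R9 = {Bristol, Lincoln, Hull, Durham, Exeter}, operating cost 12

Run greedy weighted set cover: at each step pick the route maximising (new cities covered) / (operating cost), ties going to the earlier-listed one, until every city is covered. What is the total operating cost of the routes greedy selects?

Pick 1: R4 adds 5 new (Norwich, York, Hull, Truro, Chester) at operating cost 8 (ratio 5/8).
Pick 2: R9 adds 4 new (Bristol, Lincoln, Durham, Exeter) at operating cost 12 (ratio 4/12).
Pick 3: R8 adds 2 new (Oxford, Derby) at operating cost 11 (ratio 2/11).
Greedy total operating cost: 8 + 12 + 11 = 31.

31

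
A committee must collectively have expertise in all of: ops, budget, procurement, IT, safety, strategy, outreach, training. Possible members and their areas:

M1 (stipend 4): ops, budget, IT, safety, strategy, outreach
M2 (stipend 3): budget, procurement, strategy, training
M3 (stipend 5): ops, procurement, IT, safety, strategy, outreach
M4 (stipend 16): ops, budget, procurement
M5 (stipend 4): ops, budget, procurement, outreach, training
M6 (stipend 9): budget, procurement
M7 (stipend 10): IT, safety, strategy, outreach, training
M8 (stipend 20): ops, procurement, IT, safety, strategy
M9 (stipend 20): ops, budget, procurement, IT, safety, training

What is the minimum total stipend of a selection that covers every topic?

7

M1, M2 cover every topic at stipend 4 + 3 = 7.
Any cover uses at least 2 members; among all covering selections none totals below 7.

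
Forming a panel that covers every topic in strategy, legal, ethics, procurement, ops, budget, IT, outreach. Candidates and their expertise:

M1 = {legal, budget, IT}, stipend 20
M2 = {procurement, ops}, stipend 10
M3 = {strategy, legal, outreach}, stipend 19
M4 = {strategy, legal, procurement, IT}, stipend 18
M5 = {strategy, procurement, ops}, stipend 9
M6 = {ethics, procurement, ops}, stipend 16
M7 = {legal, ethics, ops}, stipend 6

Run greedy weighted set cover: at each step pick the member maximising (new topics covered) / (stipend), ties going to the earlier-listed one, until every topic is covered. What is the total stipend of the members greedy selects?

54

Pick 1: M7 adds 3 new (legal, ethics, ops) at stipend 6 (ratio 3/6).
Pick 2: M5 adds 2 new (strategy, procurement) at stipend 9 (ratio 2/9).
Pick 3: M1 adds 2 new (budget, IT) at stipend 20 (ratio 2/20).
Pick 4: M3 adds 1 new (outreach) at stipend 19 (ratio 1/19).
Greedy total stipend: 6 + 9 + 20 + 19 = 54.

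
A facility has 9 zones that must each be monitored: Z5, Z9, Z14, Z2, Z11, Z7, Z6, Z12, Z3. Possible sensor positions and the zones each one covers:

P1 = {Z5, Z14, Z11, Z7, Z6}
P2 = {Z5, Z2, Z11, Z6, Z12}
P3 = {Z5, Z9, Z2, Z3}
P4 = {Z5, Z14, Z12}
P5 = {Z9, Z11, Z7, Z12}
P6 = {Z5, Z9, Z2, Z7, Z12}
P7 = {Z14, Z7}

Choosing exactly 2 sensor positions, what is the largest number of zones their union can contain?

8

Choosing P1, P3 covers {Z5, Z9, Z14, Z2, Z11, Z7, Z6, Z3} — 8 zones.
No choice of 2 sensor positions does better; here Z12 is left uncovered.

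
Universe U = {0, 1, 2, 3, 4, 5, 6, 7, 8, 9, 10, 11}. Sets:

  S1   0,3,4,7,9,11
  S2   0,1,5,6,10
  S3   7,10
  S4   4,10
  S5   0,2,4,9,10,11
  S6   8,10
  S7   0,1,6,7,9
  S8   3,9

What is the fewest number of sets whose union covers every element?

4

S1, S2, S5, S6 together cover {0, 1, 2, 3, 4, 5, 6, 7, 8, 9, 10, 11} — every element.
No 3 of the 8 sets cover everything (all 56 triples fall short), so 4 is minimum.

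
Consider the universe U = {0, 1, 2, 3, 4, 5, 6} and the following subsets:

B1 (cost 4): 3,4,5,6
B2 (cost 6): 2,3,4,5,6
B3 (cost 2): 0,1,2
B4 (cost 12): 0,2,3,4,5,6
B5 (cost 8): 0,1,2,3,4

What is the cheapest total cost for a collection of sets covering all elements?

6

B1, B3 cover every element at cost 4 + 2 = 6.
Any cover uses at least 2 sets; among all covering selections none totals below 6.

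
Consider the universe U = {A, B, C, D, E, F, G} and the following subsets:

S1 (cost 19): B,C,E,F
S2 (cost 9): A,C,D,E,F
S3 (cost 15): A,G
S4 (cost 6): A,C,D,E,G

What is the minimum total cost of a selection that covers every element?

25

S1, S4 cover every element at cost 19 + 6 = 25.
Any cover uses at least 2 sets; among all covering selections none totals below 25.
Greedy by coverage-per-cost would pick S4, S2, S1 for 34 — worse than the optimum 25.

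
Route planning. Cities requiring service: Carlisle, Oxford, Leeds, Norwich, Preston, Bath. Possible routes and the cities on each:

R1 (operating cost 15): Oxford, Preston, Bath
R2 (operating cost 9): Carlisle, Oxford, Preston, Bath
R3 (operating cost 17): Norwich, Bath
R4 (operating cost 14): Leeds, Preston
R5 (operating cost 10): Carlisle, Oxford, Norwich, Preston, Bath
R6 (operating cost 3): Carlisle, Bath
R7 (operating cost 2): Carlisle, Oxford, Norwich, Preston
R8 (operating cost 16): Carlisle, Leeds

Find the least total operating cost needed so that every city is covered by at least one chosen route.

R4, R6, R7 cover every city at operating cost 14 + 3 + 2 = 19.
Any cover uses at least 2 routes; among all covering selections none totals below 19.

19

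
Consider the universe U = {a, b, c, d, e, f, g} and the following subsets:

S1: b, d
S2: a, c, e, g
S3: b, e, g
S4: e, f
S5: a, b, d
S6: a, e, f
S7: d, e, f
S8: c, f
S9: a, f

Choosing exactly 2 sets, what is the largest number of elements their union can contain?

Choosing S1, S2 covers {a, b, c, d, e, g} — 6 elements.
No choice of 2 sets does better; here f is left uncovered.

6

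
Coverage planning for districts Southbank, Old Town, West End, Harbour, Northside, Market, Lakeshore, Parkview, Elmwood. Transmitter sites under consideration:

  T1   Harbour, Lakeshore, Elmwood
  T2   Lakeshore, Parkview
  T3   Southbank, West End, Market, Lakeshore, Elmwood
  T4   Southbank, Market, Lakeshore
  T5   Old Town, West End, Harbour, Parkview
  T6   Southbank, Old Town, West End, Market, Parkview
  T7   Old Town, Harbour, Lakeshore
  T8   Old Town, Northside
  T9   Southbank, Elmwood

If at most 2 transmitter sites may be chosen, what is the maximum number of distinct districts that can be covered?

Choosing T1, T6 covers {Southbank, Old Town, West End, Harbour, Market, Lakeshore, Parkview, Elmwood} — 8 districts.
No choice of 2 transmitter sites does better; here Northside is left uncovered.

8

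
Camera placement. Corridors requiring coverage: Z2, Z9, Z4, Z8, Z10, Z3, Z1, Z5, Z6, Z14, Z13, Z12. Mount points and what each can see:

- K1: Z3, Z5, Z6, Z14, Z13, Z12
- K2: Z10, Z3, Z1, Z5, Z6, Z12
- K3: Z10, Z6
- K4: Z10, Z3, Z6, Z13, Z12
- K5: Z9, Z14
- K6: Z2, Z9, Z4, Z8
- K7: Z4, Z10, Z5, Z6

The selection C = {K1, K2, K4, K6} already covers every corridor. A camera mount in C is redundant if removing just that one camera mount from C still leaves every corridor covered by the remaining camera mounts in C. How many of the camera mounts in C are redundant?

Drop K1: Z14 uncovered — not redundant.
Drop K2: Z1 uncovered — not redundant.
Drop K4: the rest still cover every corridor — redundant.
Drop K6: Z2, Z9, Z4, Z8 uncovered — not redundant.
1 redundant: K4.

1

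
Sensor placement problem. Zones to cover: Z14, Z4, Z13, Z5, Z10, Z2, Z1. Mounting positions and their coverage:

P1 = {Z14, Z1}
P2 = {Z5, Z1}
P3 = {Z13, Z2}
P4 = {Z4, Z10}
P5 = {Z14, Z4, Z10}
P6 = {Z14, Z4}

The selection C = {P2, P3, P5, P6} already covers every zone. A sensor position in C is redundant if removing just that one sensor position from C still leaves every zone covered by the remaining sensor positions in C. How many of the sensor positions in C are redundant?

1

Drop P2: Z5, Z1 uncovered — not redundant.
Drop P3: Z13, Z2 uncovered — not redundant.
Drop P5: Z10 uncovered — not redundant.
Drop P6: the rest still cover every zone — redundant.
1 redundant: P6.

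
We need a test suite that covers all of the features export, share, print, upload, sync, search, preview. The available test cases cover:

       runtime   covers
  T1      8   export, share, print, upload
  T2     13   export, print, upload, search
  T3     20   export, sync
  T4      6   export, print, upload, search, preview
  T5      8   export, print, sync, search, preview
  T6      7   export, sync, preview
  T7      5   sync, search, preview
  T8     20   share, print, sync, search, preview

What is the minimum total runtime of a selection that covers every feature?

13

T1, T7 cover every feature at runtime 8 + 5 = 13.
Any cover uses at least 2 test cases; among all covering selections none totals below 13.
Greedy by coverage-per-runtime would pick T4, T7, T1 for 19 — worse than the optimum 13.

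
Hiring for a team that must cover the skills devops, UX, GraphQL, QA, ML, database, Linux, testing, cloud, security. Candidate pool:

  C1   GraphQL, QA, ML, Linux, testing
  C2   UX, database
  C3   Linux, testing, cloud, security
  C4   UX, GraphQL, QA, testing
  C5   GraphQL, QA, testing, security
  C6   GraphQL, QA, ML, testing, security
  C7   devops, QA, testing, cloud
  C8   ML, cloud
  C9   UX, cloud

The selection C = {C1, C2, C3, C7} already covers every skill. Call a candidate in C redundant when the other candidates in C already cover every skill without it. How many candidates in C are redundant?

Drop C1: GraphQL, ML uncovered — not redundant.
Drop C2: UX, database uncovered — not redundant.
Drop C3: security uncovered — not redundant.
Drop C7: devops uncovered — not redundant.
None of the candidates in C is redundant.

0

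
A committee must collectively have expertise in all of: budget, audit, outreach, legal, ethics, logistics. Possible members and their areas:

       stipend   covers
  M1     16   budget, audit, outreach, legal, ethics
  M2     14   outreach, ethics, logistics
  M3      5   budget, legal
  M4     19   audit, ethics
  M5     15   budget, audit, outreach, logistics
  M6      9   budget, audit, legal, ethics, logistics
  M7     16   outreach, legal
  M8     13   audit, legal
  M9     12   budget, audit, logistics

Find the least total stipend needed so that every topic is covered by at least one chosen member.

M2, M6 cover every topic at stipend 14 + 9 = 23.
Any cover uses at least 2 members; among all covering selections none totals below 23.

23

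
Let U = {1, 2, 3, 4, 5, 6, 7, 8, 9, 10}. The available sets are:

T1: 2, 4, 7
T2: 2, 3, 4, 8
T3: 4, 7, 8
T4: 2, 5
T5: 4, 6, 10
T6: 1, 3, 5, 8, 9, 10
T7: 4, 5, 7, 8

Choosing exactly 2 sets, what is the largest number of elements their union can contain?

9

Choosing T1, T6 covers {1, 2, 3, 4, 5, 7, 8, 9, 10} — 9 elements.
No choice of 2 sets does better; here 6 is left uncovered.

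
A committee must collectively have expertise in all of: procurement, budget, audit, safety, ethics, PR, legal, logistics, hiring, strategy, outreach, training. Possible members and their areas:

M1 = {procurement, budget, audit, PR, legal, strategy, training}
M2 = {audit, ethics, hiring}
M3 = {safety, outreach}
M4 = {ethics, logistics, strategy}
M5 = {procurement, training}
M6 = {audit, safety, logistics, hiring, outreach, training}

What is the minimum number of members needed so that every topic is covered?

3

M1, M2, M6 together cover {procurement, budget, audit, safety, ethics, PR, legal, logistics, hiring, strategy, outreach, training} — every topic.
No 2 of the 6 members cover everything (all 15 pairs fall short), so 3 is minimum.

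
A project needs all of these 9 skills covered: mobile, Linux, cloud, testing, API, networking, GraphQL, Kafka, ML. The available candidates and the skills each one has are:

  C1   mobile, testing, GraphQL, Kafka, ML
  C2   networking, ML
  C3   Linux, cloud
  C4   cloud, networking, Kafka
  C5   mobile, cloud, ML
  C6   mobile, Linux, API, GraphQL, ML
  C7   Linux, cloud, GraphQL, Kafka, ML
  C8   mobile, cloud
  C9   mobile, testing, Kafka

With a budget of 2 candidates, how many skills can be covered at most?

8

Choosing C4, C6 covers {mobile, Linux, cloud, API, networking, GraphQL, Kafka, ML} — 8 skills.
No choice of 2 candidates does better; here testing is left uncovered.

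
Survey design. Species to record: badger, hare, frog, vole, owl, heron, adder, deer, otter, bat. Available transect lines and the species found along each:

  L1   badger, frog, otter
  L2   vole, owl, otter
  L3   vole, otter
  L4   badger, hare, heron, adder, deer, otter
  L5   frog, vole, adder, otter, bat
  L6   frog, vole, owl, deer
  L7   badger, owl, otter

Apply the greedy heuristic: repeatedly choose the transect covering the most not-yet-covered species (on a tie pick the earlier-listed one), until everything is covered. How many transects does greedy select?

Pick 1: L4 covers 6 new species (badger, hare, heron, adder, deer, otter).
Pick 2: L5 covers 3 new species (frog, vole, bat).
Pick 3: L2 covers 1 new species (owl).
Greedy uses 3 transects.

3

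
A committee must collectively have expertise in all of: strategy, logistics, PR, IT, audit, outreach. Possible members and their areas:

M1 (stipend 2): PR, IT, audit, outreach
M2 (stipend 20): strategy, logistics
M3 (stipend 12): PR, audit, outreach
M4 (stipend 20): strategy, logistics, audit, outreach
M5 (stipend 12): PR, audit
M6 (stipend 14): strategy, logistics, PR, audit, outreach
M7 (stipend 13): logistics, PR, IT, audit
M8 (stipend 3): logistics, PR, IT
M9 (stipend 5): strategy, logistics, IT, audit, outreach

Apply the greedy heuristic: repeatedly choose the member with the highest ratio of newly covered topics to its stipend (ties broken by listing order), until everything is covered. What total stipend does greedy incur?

7

Pick 1: M1 adds 4 new (PR, IT, audit, outreach) at stipend 2 (ratio 4/2).
Pick 2: M9 adds 2 new (strategy, logistics) at stipend 5 (ratio 2/5).
Greedy total stipend: 2 + 5 = 7.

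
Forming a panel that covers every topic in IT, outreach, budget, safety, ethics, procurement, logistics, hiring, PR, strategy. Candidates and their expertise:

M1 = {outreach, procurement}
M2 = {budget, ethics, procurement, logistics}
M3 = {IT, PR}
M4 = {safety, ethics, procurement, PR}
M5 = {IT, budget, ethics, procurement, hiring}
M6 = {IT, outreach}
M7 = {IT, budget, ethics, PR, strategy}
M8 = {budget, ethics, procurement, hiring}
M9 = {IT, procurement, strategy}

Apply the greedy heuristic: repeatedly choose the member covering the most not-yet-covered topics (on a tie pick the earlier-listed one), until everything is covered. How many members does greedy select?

Pick 1: M5 covers 5 new topics (IT, budget, ethics, procurement, hiring).
Pick 2: M4 covers 2 new topics (safety, PR).
Pick 3: M1 covers 1 new topics (outreach).
Pick 4: M2 covers 1 new topics (logistics).
Pick 5: M7 covers 1 new topics (strategy).
Greedy uses 5 members.

5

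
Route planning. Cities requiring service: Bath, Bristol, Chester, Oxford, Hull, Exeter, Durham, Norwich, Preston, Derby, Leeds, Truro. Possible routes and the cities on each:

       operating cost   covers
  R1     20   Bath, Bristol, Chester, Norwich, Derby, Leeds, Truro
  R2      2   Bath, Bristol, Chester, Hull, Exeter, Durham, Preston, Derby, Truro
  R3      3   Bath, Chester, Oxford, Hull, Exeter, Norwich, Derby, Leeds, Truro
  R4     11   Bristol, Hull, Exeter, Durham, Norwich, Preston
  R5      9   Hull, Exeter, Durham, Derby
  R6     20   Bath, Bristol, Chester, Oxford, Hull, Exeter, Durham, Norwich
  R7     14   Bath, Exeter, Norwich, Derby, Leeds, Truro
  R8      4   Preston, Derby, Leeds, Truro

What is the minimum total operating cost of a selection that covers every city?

5

R2, R3 cover every city at operating cost 2 + 3 = 5.
Any cover uses at least 2 routes; among all covering selections none totals below 5.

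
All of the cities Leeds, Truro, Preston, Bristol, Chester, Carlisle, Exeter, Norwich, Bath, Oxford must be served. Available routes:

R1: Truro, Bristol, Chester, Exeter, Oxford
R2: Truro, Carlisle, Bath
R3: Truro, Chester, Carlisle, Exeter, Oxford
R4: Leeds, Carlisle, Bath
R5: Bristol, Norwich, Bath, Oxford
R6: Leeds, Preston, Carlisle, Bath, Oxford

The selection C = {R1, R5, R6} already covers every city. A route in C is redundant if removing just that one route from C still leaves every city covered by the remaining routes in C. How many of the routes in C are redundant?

0

Drop R1: Truro, Chester, Exeter uncovered — not redundant.
Drop R5: Norwich uncovered — not redundant.
Drop R6: Leeds, Preston, Carlisle uncovered — not redundant.
None of the routes in C is redundant.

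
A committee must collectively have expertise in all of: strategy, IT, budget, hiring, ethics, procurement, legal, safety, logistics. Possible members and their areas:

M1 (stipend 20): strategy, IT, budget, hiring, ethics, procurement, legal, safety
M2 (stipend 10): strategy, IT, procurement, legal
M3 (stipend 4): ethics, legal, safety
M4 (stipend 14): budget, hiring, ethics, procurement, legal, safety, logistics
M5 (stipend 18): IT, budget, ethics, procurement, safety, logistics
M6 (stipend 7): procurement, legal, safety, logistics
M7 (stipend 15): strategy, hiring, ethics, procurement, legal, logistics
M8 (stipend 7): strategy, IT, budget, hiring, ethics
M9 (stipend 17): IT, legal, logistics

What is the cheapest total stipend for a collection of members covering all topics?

M6, M8 cover every topic at stipend 7 + 7 = 14.
Any cover uses at least 2 members; among all covering selections none totals below 14.
Greedy by coverage-per-stipend would pick M3, M8, M6 for 18 — worse than the optimum 14.

14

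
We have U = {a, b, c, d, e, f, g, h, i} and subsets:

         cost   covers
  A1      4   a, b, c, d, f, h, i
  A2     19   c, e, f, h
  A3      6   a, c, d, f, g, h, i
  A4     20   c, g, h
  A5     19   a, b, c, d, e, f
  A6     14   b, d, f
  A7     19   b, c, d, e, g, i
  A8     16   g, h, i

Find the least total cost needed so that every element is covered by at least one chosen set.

A1, A7 cover every element at cost 4 + 19 = 23.
Any cover uses at least 2 sets; among all covering selections none totals below 23.
Greedy by coverage-per-cost would pick A1, A3, A2 for 29 — worse than the optimum 23.

23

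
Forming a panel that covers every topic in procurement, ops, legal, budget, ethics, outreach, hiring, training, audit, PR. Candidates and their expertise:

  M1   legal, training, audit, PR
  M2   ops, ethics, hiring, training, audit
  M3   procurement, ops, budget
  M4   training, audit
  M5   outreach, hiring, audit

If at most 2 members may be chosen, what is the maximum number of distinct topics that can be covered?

7

Choosing M1, M2 covers {ops, legal, ethics, hiring, training, audit, PR} — 7 topics.
No choice of 2 members does better; here procurement, budget, outreach are left uncovered.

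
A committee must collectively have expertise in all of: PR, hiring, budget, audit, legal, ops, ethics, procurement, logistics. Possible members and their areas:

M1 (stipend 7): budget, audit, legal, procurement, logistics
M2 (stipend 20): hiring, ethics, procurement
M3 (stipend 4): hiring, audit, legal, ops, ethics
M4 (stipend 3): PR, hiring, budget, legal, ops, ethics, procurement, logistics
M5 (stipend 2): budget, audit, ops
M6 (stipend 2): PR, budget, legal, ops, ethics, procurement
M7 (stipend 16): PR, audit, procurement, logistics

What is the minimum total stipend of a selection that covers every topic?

M4, M5 cover every topic at stipend 3 + 2 = 5.
Any cover uses at least 2 members; among all covering selections none totals below 5.
Greedy by coverage-per-stipend would pick M6, M4, M5 for 7 — worse than the optimum 5.

5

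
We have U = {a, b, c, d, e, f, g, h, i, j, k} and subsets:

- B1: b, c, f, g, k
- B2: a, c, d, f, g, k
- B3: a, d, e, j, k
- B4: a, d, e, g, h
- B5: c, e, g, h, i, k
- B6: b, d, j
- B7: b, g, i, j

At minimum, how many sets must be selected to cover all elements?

B1, B3, B5 together cover {a, b, c, d, e, f, g, h, i, j, k} — every element.
No 2 of the 7 sets cover everything (all 21 pairs fall short), so 3 is minimum.

3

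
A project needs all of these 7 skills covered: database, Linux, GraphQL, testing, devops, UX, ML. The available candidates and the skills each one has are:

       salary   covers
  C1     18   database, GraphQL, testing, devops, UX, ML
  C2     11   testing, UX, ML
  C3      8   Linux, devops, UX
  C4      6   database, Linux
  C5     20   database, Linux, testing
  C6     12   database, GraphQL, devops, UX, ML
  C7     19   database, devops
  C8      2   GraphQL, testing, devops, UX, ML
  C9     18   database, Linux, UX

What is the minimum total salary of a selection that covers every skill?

C4, C8 cover every skill at salary 6 + 2 = 8.
Any cover uses at least 2 candidates; among all covering selections none totals below 8.

8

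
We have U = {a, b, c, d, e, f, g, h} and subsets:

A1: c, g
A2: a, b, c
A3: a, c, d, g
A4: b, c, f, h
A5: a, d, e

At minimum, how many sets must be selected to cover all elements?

A1, A4, A5 together cover {a, b, c, d, e, f, g, h} — every element.
No 2 of the 5 sets cover everything (all 10 pairs fall short), so 3 is minimum.

3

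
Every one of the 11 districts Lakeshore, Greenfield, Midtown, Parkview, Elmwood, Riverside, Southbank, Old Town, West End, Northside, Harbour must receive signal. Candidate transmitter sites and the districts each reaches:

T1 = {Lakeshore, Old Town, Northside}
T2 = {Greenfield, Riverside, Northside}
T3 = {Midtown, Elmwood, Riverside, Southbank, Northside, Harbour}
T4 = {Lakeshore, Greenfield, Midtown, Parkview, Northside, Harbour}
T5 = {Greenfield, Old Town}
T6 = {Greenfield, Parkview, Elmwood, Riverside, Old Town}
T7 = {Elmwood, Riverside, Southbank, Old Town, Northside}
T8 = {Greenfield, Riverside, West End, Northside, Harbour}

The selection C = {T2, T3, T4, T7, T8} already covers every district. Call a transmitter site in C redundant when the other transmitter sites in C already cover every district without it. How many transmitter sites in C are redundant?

2

Drop T2: the rest still cover every district — redundant.
Drop T3: the rest still cover every district — redundant.
Drop T4: Lakeshore, Parkview uncovered — not redundant.
Drop T7: Old Town uncovered — not redundant.
Drop T8: West End uncovered — not redundant.
2 redundant: T2, T3.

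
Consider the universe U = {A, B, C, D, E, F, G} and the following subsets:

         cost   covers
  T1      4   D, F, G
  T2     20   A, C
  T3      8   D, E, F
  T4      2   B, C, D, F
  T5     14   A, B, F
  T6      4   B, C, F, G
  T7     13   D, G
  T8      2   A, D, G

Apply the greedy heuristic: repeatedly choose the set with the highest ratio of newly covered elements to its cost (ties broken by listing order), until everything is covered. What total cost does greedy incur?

12

Pick 1: T4 adds 4 new (B, C, D, F) at cost 2 (ratio 4/2).
Pick 2: T8 adds 2 new (A, G) at cost 2 (ratio 2/2).
Pick 3: T3 adds 1 new (E) at cost 8 (ratio 1/8).
Greedy total cost: 2 + 2 + 8 = 12.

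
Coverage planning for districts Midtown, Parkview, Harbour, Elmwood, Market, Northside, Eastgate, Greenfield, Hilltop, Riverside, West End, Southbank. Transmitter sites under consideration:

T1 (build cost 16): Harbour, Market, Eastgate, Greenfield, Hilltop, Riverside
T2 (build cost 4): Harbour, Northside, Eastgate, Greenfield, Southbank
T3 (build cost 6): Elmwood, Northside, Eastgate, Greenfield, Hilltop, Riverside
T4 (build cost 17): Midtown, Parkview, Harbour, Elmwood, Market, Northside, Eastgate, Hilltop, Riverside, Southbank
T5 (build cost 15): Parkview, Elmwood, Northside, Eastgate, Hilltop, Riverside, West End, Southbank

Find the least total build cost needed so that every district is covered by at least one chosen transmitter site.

36

T2, T4, T5 cover every district at build cost 4 + 17 + 15 = 36.
Any cover uses at least 3 transmitter sites; among all covering selections none totals below 36.
Greedy by coverage-per-build cost would pick T2, T3, T4, T5 for 42 — worse than the optimum 36.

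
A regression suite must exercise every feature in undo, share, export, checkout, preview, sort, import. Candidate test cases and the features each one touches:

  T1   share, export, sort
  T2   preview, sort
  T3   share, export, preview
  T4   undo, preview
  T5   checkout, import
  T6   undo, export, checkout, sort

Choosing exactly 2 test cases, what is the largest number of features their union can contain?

6

Choosing T3, T6 covers {undo, share, export, checkout, preview, sort} — 6 features.
No choice of 2 test cases does better; here import is left uncovered.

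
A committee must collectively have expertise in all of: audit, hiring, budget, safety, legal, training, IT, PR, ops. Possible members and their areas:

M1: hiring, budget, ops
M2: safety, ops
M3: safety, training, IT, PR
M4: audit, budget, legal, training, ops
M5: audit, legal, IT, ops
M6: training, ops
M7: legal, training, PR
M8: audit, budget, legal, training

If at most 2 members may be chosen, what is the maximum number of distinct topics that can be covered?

8

Choosing M3, M4 covers {audit, budget, safety, legal, training, IT, PR, ops} — 8 topics.
No choice of 2 members does better; here hiring is left uncovered.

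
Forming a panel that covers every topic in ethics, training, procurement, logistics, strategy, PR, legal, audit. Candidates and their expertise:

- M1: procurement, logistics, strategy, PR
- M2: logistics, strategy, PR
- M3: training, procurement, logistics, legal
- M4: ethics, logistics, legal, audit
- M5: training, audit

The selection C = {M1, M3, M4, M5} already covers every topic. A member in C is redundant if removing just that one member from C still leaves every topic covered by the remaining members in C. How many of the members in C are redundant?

Drop M1: strategy, PR uncovered — not redundant.
Drop M3: the rest still cover every topic — redundant.
Drop M4: ethics uncovered — not redundant.
Drop M5: the rest still cover every topic — redundant.
2 redundant: M3, M5.

2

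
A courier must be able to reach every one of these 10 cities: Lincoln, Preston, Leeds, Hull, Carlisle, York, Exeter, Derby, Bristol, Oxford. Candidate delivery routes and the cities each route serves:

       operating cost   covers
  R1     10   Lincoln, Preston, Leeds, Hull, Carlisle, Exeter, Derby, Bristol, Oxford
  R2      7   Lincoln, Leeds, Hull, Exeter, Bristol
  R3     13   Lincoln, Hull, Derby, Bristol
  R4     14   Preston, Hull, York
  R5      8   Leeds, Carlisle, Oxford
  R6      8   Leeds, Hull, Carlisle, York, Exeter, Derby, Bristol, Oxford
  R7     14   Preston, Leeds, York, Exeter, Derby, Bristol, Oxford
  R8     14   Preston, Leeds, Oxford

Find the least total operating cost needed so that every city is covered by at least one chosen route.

R1, R6 cover every city at operating cost 10 + 8 = 18.
Any cover uses at least 2 routes; among all covering selections none totals below 18.

18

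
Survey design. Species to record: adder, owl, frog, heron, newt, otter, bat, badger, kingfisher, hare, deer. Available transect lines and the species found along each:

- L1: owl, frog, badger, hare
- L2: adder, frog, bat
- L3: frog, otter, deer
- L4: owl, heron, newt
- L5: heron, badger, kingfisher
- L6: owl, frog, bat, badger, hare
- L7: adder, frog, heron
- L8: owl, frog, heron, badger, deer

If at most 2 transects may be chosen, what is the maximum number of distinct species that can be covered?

Choosing L2, L8 covers {adder, owl, frog, heron, bat, badger, deer} — 7 species.
No choice of 2 transects does better; here newt, otter, kingfisher, hare are left uncovered.

7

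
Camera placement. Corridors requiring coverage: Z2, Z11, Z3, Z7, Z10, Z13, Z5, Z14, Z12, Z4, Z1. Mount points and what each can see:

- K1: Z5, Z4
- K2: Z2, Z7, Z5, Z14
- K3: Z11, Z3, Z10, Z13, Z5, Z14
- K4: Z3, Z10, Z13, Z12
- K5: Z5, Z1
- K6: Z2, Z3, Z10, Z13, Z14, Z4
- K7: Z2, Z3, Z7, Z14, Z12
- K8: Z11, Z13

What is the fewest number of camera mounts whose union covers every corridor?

K1, K3, K5, K7 together cover {Z2, Z11, Z3, Z7, Z10, Z13, Z5, Z14, Z12, Z4, Z1} — every corridor.
No 3 of the 8 camera mounts cover everything (all 56 triples fall short), so 4 is minimum.

4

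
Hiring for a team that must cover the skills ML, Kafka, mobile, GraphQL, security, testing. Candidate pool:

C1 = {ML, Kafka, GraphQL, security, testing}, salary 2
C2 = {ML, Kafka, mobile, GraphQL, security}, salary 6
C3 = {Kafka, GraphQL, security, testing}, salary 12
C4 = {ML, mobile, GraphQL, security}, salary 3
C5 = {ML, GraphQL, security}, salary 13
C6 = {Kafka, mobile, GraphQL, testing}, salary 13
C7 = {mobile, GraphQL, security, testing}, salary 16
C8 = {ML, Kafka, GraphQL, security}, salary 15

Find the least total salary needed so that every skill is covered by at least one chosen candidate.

5

C1, C4 cover every skill at salary 2 + 3 = 5.
Any cover uses at least 2 candidates; among all covering selections none totals below 5.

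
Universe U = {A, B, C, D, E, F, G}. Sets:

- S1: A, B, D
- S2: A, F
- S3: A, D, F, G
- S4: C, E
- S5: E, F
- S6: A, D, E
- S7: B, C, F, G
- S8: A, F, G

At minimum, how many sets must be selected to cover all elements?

2

S6, S7 together cover {A, B, C, D, E, F, G} — every element.
No single set contains all 7 elements, so 2 is optimal.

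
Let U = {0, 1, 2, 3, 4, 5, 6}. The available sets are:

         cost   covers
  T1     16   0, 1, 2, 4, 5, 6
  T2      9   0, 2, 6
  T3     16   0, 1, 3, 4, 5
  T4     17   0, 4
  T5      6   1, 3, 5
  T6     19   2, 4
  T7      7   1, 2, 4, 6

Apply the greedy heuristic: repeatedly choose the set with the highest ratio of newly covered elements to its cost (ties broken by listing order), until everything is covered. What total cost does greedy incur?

Pick 1: T7 adds 4 new (1, 2, 4, 6) at cost 7 (ratio 4/7).
Pick 2: T5 adds 2 new (3, 5) at cost 6 (ratio 2/6).
Pick 3: T2 adds 1 new (0) at cost 9 (ratio 1/9).
Greedy total cost: 7 + 6 + 9 = 22.

22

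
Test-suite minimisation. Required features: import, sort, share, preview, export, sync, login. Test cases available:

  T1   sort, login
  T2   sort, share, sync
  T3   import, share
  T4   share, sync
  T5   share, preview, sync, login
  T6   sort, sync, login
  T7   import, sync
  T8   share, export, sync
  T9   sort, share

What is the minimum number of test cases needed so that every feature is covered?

T1, T3, T5, T8 together cover {import, sort, share, preview, export, sync, login} — every feature.
No 3 of the 9 test cases cover everything (all 84 triples fall short), so 4 is minimum.

4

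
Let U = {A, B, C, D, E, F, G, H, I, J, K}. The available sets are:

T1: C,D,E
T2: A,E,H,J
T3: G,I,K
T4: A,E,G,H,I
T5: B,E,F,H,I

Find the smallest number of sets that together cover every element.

T1, T2, T3, T5 together cover {A, B, C, D, E, F, G, H, I, J, K} — every element.
No 3 of the 5 sets cover everything (all 10 triples fall short), so 4 is minimum.
Greedy (largest uncovered first) would take T4, T1, T5, T2, T3 — 5 sets — but 4 suffice.

4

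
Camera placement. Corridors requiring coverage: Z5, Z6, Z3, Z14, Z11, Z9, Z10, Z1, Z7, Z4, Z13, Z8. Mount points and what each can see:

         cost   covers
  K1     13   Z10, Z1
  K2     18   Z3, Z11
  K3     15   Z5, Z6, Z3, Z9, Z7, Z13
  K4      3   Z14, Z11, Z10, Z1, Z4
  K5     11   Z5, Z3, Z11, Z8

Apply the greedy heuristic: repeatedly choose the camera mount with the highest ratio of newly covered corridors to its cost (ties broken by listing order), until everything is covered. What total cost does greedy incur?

29

Pick 1: K4 adds 5 new (Z14, Z11, Z10, Z1, Z4) at cost 3 (ratio 5/3).
Pick 2: K3 adds 6 new (Z5, Z6, Z3, Z9, Z7, Z13) at cost 15 (ratio 6/15).
Pick 3: K5 adds 1 new (Z8) at cost 11 (ratio 1/11).
Greedy total cost: 3 + 15 + 11 = 29.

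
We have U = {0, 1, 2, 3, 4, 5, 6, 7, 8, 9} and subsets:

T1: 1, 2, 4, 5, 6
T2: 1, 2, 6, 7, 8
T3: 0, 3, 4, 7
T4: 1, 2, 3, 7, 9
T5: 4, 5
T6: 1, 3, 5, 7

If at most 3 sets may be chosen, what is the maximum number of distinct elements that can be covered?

Choosing T1, T2, T3 covers {0, 1, 2, 3, 4, 5, 6, 7, 8} — 9 elements.
No choice of 3 sets does better; here 9 is left uncovered.

9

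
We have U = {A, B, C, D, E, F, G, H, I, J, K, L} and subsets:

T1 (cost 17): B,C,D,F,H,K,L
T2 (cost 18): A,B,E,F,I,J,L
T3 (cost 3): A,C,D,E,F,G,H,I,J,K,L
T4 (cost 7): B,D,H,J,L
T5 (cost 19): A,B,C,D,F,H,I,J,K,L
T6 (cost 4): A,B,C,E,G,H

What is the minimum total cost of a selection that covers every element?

T3, T6 cover every element at cost 3 + 4 = 7.
Any cover uses at least 2 sets; among all covering selections none totals below 7.

7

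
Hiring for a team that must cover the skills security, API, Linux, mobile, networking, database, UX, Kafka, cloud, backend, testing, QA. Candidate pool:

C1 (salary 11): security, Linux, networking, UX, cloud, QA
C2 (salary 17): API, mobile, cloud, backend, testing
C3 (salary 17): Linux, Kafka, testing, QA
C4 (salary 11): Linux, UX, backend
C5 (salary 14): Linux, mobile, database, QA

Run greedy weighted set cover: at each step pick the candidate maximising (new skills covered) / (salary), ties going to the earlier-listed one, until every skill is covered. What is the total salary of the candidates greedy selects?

Pick 1: C1 adds 6 new (security, Linux, networking, UX, cloud, QA) at salary 11 (ratio 6/11).
Pick 2: C2 adds 4 new (API, mobile, backend, testing) at salary 17 (ratio 4/17).
Pick 3: C5 adds 1 new (database) at salary 14 (ratio 1/14).
Pick 4: C3 adds 1 new (Kafka) at salary 17 (ratio 1/17).
Greedy total salary: 11 + 17 + 14 + 17 = 59.

59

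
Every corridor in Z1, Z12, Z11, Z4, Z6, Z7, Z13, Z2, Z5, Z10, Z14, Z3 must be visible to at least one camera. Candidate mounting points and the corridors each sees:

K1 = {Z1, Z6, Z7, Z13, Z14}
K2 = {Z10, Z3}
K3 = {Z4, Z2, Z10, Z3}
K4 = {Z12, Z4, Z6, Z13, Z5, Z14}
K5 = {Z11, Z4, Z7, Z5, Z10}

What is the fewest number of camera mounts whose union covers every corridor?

K1, K3, K4, K5 together cover {Z1, Z12, Z11, Z4, Z6, Z7, Z13, Z2, Z5, Z10, Z14, Z3} — every corridor.
No 3 of the 5 camera mounts cover everything (all 10 triples fall short), so 4 is minimum.

4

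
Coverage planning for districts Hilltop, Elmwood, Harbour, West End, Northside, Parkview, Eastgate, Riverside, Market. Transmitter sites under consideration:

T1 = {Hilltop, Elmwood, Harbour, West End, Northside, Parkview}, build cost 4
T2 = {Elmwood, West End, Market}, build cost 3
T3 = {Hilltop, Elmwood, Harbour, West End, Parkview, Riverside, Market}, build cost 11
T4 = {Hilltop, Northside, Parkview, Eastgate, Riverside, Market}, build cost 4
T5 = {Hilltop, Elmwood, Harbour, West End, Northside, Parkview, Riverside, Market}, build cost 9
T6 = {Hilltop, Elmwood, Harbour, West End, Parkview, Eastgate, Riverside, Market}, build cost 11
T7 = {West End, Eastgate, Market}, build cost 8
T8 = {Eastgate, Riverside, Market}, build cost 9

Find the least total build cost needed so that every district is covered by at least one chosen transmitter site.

8

T1, T4 cover every district at build cost 4 + 4 = 8.
Any cover uses at least 2 transmitter sites; among all covering selections none totals below 8.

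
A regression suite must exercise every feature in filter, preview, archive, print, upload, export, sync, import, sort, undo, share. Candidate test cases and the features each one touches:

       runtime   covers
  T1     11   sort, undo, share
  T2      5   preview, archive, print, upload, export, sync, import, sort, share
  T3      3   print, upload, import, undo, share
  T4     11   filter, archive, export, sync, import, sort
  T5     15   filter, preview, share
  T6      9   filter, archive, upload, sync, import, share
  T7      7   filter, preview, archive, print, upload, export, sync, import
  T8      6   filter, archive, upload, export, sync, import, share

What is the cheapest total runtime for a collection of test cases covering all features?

T2, T3, T8 cover every feature at runtime 5 + 3 + 6 = 14.
Any cover uses at least 2 test cases; among all covering selections none totals below 14.

14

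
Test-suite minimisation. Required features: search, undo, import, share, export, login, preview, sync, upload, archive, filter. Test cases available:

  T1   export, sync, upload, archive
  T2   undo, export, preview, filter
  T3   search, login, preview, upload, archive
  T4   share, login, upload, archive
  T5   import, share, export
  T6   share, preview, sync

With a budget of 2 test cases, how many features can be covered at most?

8

Choosing T2, T3 covers {search, undo, export, login, preview, upload, archive, filter} — 8 features.
No choice of 2 test cases does better; here import, share, sync are left uncovered.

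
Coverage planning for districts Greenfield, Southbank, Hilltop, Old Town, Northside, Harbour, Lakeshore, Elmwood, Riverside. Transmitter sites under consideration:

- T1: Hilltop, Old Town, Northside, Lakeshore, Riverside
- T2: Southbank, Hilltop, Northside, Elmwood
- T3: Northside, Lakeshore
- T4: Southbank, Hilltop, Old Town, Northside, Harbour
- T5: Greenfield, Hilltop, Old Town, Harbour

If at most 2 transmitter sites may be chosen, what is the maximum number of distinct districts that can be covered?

7

Choosing T1, T2 covers {Southbank, Hilltop, Old Town, Northside, Lakeshore, Elmwood, Riverside} — 7 districts.
No choice of 2 transmitter sites does better; here Greenfield, Harbour are left uncovered.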